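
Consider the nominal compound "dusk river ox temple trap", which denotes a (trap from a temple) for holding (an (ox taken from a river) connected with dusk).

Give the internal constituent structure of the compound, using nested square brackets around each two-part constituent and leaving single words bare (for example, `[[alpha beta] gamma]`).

[[dusk [river ox]] [temple trap]]

The outermost head in the paraphrase is "trap" (specifically "temple trap"), modified by "dusk river ox".
"dusk river ox" → head "ox" (specifically "river ox"), modifier "dusk".
"river ox" → head "ox", modifier "river".
"temple trap" → head "trap", modifier "temple".
Assembled: [[dusk [river ox]] [temple trap]].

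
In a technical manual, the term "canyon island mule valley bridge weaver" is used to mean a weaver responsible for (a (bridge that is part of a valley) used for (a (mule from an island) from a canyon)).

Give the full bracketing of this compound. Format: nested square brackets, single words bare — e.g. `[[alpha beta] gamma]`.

[[[canyon [island mule]] [valley bridge]] weaver]

The outermost head in the paraphrase is "weaver", modified by "canyon island mule valley bridge".
Within "canyon island mule valley bridge", the head is "bridge" (specifically "valley bridge") and the modifier is "canyon island mule".
Within "canyon island mule", the head is "mule" (specifically "island mule") and the modifier is "canyon".
Within "island mule", the head is "mule" and the modifier is "island".
Within "valley bridge", the head is "bridge" and the modifier is "valley".
Putting it together: [[[canyon [island mule]] [valley bridge]] weaver].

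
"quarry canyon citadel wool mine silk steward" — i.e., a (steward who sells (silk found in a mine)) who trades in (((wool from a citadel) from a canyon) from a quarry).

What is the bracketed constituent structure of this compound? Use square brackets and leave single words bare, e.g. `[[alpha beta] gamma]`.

The outermost head in the paraphrase is "steward" (specifically "mine silk steward"), modified by "quarry canyon citadel wool".
"quarry canyon citadel wool" → head "wool" (specifically "canyon citadel wool"), modifier "quarry".
"canyon citadel wool" → head "wool" (specifically "citadel wool"), modifier "canyon".
"citadel wool" → head "wool", modifier "citadel".
"mine silk steward" → head "steward", modifier "mine silk".
"mine silk" → head "silk", modifier "mine".
Putting it together: [[quarry [canyon [citadel wool]]] [[mine silk] steward]].

[[quarry [canyon [citadel wool]]] [[mine silk] steward]]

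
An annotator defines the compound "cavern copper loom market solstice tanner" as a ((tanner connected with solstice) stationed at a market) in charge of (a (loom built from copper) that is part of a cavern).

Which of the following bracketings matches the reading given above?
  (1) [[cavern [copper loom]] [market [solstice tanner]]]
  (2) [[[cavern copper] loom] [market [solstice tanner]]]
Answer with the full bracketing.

The paraphrase's head is the "tanner" part ("market solstice tanner"); its modifier is "cavern copper loom".
That top-level split, carried through the inner groups, gives [[cavern [copper loom]] [market [solstice tanner]]].

[[cavern [copper loom]] [market [solstice tanner]]]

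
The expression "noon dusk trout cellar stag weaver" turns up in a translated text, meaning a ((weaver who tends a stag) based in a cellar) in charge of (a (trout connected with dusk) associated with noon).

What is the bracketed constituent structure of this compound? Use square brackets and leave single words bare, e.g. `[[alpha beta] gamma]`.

[[noon [dusk trout]] [cellar [stag weaver]]]

Overall it is a kind of weaver (specifically "cellar stag weaver"); the modifier is "noon dusk trout".
Inside "noon dusk trout": head "trout" (specifically "dusk trout"), modifier "noon".
Inside "dusk trout": head "trout", modifier "dusk".
Inside "cellar stag weaver": head "weaver" (specifically "stag weaver"), modifier "cellar".
Inside "stag weaver": head "weaver", modifier "stag".
Putting it together: [[noon [dusk trout]] [cellar [stag weaver]]].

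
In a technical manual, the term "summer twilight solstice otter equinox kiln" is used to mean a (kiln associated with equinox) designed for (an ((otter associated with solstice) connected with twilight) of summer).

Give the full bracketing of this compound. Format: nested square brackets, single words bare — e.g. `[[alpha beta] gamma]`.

The outermost head in the paraphrase is "kiln" (specifically "equinox kiln"), modified by "summer twilight solstice otter".
Within "summer twilight solstice otter", the head is "otter" (specifically "twilight solstice otter") and the modifier is "summer".
Within "twilight solstice otter", the head is "otter" (specifically "solstice otter") and the modifier is "twilight".
Within "solstice otter", the head is "otter" and the modifier is "solstice".
Within "equinox kiln", the head is "kiln" and the modifier is "equinox".
So the structure is [[summer [twilight [solstice otter]]] [equinox kiln]].

[[summer [twilight [solstice otter]]] [equinox kiln]]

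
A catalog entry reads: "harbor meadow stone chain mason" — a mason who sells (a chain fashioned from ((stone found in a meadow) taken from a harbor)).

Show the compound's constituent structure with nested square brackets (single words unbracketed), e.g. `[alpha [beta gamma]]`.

[[[harbor [meadow stone]] chain] mason]

The outermost head in the paraphrase is "mason", modified by "harbor meadow stone chain".
Inside "harbor meadow stone chain": head "chain", modifier "harbor meadow stone".
Inside "harbor meadow stone": head "stone" (specifically "meadow stone"), modifier "harbor".
Inside "meadow stone": head "stone", modifier "meadow".
Putting it together: [[[harbor [meadow stone]] chain] mason].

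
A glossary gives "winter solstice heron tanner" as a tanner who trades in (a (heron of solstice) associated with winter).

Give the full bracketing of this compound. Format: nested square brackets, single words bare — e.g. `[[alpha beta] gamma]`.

Overall it is a kind of tanner; the modifier is "winter solstice heron".
Inside "winter solstice heron": head "heron" (specifically "solstice heron"), modifier "winter".
Inside "solstice heron": head "heron", modifier "solstice".
Putting it together: [[winter [solstice heron]] tanner].

[[winter [solstice heron]] tanner]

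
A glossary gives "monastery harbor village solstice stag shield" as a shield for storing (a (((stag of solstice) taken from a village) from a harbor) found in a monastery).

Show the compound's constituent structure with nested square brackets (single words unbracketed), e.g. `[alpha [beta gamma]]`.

Whole compound: head "shield", modifier "monastery harbor village solstice stag".
"monastery harbor village solstice stag" → head "stag" (specifically "harbor village solstice stag"), modifier "monastery".
"harbor village solstice stag" → head "stag" (specifically "village solstice stag"), modifier "harbor".
"village solstice stag" → head "stag" (specifically "solstice stag"), modifier "village".
"solstice stag" → head "stag", modifier "solstice".
Assembled: [[monastery [harbor [village [solstice stag]]]] shield].

[[monastery [harbor [village [solstice stag]]]] shield]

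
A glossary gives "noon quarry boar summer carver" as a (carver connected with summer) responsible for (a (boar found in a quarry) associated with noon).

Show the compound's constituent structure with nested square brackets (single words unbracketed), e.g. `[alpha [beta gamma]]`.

[[noon [quarry boar]] [summer carver]]

Whole compound: head "carver" (specifically "summer carver"), modifier "noon quarry boar".
Inside "noon quarry boar": head "boar" (specifically "quarry boar"), modifier "noon".
Inside "quarry boar": head "boar", modifier "quarry".
Inside "summer carver": head "carver", modifier "summer".
So the structure is [[noon [quarry boar]] [summer carver]].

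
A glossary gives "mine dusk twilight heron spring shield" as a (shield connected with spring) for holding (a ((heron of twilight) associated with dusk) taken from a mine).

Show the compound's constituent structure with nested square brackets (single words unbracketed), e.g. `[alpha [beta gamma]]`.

At the top level: head "shield" (specifically "spring shield"); modifier "mine dusk twilight heron".
Within "mine dusk twilight heron", the head is "heron" (specifically "dusk twilight heron") and the modifier is "mine".
Within "dusk twilight heron", the head is "heron" (specifically "twilight heron") and the modifier is "dusk".
Within "twilight heron", the head is "heron" and the modifier is "twilight".
Within "spring shield", the head is "shield" and the modifier is "spring".
So the structure is [[mine [dusk [twilight heron]]] [spring shield]].

[[mine [dusk [twilight heron]]] [spring shield]]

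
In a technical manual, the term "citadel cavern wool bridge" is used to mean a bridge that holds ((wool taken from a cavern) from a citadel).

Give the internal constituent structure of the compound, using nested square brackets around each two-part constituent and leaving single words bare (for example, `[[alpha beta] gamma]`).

[[citadel [cavern wool]] bridge]

Whole compound: head "bridge", modifier "citadel cavern wool".
"citadel cavern wool" → head "wool" (specifically "cavern wool"), modifier "citadel".
"cavern wool" → head "wool", modifier "cavern".
Putting it together: [[citadel [cavern wool]] bridge].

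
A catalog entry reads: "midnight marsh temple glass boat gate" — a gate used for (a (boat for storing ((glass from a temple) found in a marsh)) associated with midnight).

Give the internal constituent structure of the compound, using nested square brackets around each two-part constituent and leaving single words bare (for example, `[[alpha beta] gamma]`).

The outermost head in the paraphrase is "gate", modified by "midnight marsh temple glass boat".
"midnight marsh temple glass boat" → head "boat" (specifically "marsh temple glass boat"), modifier "midnight".
"marsh temple glass boat" → head "boat", modifier "marsh temple glass".
"marsh temple glass" → head "glass" (specifically "temple glass"), modifier "marsh".
"temple glass" → head "glass", modifier "temple".
Assembled: [[midnight [[marsh [temple glass]] boat]] gate].

[[midnight [[marsh [temple glass]] boat]] gate]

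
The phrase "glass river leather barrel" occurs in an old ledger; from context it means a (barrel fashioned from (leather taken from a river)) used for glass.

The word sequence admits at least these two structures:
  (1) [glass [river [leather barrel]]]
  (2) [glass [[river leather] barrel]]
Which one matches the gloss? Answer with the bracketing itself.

The paraphrase's head is the "barrel" part ("river leather barrel"); its modifier is "glass".
That top-level split, carried through the inner groups, gives [glass [[river leather] barrel]].

[glass [[river leather] barrel]]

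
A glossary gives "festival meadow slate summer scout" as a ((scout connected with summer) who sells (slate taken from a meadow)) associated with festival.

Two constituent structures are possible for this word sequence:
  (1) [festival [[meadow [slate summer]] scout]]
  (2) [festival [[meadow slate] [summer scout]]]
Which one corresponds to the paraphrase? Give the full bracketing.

The paraphrase's head is the "scout" part ("meadow slate summer scout"); its modifier is "festival".
That top-level split, carried through the inner groups, gives [festival [[meadow slate] [summer scout]]].

[festival [[meadow slate] [summer scout]]]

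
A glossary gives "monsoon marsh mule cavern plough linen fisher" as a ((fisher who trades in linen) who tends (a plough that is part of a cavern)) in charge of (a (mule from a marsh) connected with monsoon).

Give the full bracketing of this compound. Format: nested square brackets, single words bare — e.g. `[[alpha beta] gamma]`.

Whole compound: head "fisher" (specifically "cavern plough linen fisher"), modifier "monsoon marsh mule".
Inside "monsoon marsh mule": head "mule" (specifically "marsh mule"), modifier "monsoon".
Inside "marsh mule": head "mule", modifier "marsh".
Inside "cavern plough linen fisher": head "fisher" (specifically "linen fisher"), modifier "cavern plough".
Inside "cavern plough": head "plough", modifier "cavern".
Inside "linen fisher": head "fisher", modifier "linen".
Assembled: [[monsoon [marsh mule]] [[cavern plough] [linen fisher]]].

[[monsoon [marsh mule]] [[cavern plough] [linen fisher]]]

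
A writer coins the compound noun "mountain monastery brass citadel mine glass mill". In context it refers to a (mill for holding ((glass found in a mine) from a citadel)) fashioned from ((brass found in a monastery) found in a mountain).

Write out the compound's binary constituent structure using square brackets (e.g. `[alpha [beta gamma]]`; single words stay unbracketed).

[[mountain [monastery brass]] [[citadel [mine glass]] mill]]

Whole compound: head "mill" (specifically "citadel mine glass mill"), modifier "mountain monastery brass".
Within "mountain monastery brass", the head is "brass" (specifically "monastery brass") and the modifier is "mountain".
Within "monastery brass", the head is "brass" and the modifier is "monastery".
Within "citadel mine glass mill", the head is "mill" and the modifier is "citadel mine glass".
Within "citadel mine glass", the head is "glass" (specifically "mine glass") and the modifier is "citadel".
Within "mine glass", the head is "glass" and the modifier is "mine".
Putting it together: [[mountain [monastery brass]] [[citadel [mine glass]] mill]].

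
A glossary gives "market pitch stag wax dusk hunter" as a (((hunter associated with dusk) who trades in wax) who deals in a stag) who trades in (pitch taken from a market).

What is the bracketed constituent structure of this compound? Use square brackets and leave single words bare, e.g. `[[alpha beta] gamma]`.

At the top level: head "hunter" (specifically "stag wax dusk hunter"); modifier "market pitch".
Inside "market pitch": head "pitch", modifier "market".
Inside "stag wax dusk hunter": head "hunter" (specifically "wax dusk hunter"), modifier "stag".
Inside "wax dusk hunter": head "hunter" (specifically "dusk hunter"), modifier "wax".
Inside "dusk hunter": head "hunter", modifier "dusk".
Putting it together: [[market pitch] [stag [wax [dusk hunter]]]].

[[market pitch] [stag [wax [dusk hunter]]]]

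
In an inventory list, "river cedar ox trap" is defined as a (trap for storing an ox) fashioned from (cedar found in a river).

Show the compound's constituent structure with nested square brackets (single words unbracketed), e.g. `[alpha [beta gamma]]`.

[[river cedar] [ox trap]]

The outermost head in the paraphrase is "trap" (specifically "ox trap"), modified by "river cedar".
Inside "river cedar": head "cedar", modifier "river".
Inside "ox trap": head "trap", modifier "ox".
Assembled: [[river cedar] [ox trap]].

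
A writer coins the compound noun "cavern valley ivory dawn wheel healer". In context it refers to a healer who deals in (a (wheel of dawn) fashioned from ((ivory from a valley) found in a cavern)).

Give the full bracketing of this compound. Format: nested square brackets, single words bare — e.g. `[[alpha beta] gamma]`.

The outermost head in the paraphrase is "healer", modified by "cavern valley ivory dawn wheel".
Inside "cavern valley ivory dawn wheel": head "wheel" (specifically "dawn wheel"), modifier "cavern valley ivory".
Inside "cavern valley ivory": head "ivory" (specifically "valley ivory"), modifier "cavern".
Inside "valley ivory": head "ivory", modifier "valley".
Inside "dawn wheel": head "wheel", modifier "dawn".
Assembled: [[[cavern [valley ivory]] [dawn wheel]] healer].

[[[cavern [valley ivory]] [dawn wheel]] healer]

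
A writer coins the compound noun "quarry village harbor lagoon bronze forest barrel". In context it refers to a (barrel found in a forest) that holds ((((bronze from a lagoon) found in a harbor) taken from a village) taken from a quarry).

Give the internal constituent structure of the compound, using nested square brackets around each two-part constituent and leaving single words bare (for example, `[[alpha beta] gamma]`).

At the top level: head "barrel" (specifically "forest barrel"); modifier "quarry village harbor lagoon bronze".
Within "quarry village harbor lagoon bronze", the head is "bronze" (specifically "village harbor lagoon bronze") and the modifier is "quarry".
Within "village harbor lagoon bronze", the head is "bronze" (specifically "harbor lagoon bronze") and the modifier is "village".
Within "harbor lagoon bronze", the head is "bronze" (specifically "lagoon bronze") and the modifier is "harbor".
Within "lagoon bronze", the head is "bronze" and the modifier is "lagoon".
Within "forest barrel", the head is "barrel" and the modifier is "forest".
Assembled: [[quarry [village [harbor [lagoon bronze]]]] [forest barrel]].

[[quarry [village [harbor [lagoon bronze]]]] [forest barrel]]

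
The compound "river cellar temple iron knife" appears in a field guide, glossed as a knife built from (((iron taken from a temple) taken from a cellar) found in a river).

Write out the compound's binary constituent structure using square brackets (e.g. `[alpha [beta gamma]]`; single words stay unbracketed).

[[river [cellar [temple iron]]] knife]

Overall it is a kind of knife; the modifier is "river cellar temple iron".
Within "river cellar temple iron", the head is "iron" (specifically "cellar temple iron") and the modifier is "river".
Within "cellar temple iron", the head is "iron" (specifically "temple iron") and the modifier is "cellar".
Within "temple iron", the head is "iron" and the modifier is "temple".
Putting it together: [[river [cellar [temple iron]]] knife].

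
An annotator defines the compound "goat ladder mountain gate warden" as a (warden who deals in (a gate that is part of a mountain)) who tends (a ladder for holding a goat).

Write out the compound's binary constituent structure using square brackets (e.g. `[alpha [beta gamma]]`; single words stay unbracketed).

At the top level: head "warden" (specifically "mountain gate warden"); modifier "goat ladder".
Inside "goat ladder": head "ladder", modifier "goat".
Inside "mountain gate warden": head "warden", modifier "mountain gate".
Inside "mountain gate": head "gate", modifier "mountain".
So the structure is [[goat ladder] [[mountain gate] warden]].

[[goat ladder] [[mountain gate] warden]]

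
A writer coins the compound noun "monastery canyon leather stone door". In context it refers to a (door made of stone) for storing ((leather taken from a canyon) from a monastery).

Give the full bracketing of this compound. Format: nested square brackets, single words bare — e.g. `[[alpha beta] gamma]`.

At the top level: head "door" (specifically "stone door"); modifier "monastery canyon leather".
Within "monastery canyon leather", the head is "leather" (specifically "canyon leather") and the modifier is "monastery".
Within "canyon leather", the head is "leather" and the modifier is "canyon".
Within "stone door", the head is "door" and the modifier is "stone".
Assembled: [[monastery [canyon leather]] [stone door]].

[[monastery [canyon leather]] [stone door]]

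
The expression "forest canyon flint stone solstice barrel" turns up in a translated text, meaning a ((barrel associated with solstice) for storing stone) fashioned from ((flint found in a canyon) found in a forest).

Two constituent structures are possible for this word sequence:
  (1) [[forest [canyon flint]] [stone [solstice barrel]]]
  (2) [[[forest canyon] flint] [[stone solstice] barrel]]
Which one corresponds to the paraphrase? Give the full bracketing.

The paraphrase's head is the "barrel" part ("stone solstice barrel"); its modifier is "forest canyon flint".
That top-level split, carried through the inner groups, gives [[forest [canyon flint]] [stone [solstice barrel]]].

[[forest [canyon flint]] [stone [solstice barrel]]]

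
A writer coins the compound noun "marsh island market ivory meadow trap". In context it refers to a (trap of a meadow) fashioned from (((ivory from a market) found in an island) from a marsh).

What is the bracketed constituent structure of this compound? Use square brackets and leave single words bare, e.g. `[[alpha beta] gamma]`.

[[marsh [island [market ivory]]] [meadow trap]]

Whole compound: head "trap" (specifically "meadow trap"), modifier "marsh island market ivory".
Within "marsh island market ivory", the head is "ivory" (specifically "island market ivory") and the modifier is "marsh".
Within "island market ivory", the head is "ivory" (specifically "market ivory") and the modifier is "island".
Within "market ivory", the head is "ivory" and the modifier is "market".
Within "meadow trap", the head is "trap" and the modifier is "meadow".
So the structure is [[marsh [island [market ivory]]] [meadow trap]].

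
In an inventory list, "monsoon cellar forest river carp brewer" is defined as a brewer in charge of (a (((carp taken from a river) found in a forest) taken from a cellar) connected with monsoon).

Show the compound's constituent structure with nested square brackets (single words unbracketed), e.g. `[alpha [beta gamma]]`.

[[monsoon [cellar [forest [river carp]]]] brewer]

The outermost head in the paraphrase is "brewer", modified by "monsoon cellar forest river carp".
Inside "monsoon cellar forest river carp": head "carp" (specifically "cellar forest river carp"), modifier "monsoon".
Inside "cellar forest river carp": head "carp" (specifically "forest river carp"), modifier "cellar".
Inside "forest river carp": head "carp" (specifically "river carp"), modifier "forest".
Inside "river carp": head "carp", modifier "river".
Assembled: [[monsoon [cellar [forest [river carp]]]] brewer].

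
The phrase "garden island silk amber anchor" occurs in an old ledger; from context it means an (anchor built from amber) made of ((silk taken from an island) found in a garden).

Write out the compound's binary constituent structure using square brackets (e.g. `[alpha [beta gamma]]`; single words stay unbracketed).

The outermost head in the paraphrase is "anchor" (specifically "amber anchor"), modified by "garden island silk".
Within "garden island silk", the head is "silk" (specifically "island silk") and the modifier is "garden".
Within "island silk", the head is "silk" and the modifier is "island".
Within "amber anchor", the head is "anchor" and the modifier is "amber".
Putting it together: [[garden [island silk]] [amber anchor]].

[[garden [island silk]] [amber anchor]]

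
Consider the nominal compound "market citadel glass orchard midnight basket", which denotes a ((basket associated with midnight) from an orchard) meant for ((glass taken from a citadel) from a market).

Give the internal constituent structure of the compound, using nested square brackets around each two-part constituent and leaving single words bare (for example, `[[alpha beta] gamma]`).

Whole compound: head "basket" (specifically "orchard midnight basket"), modifier "market citadel glass".
"market citadel glass" → head "glass" (specifically "citadel glass"), modifier "market".
"citadel glass" → head "glass", modifier "citadel".
"orchard midnight basket" → head "basket" (specifically "midnight basket"), modifier "orchard".
"midnight basket" → head "basket", modifier "midnight".
So the structure is [[market [citadel glass]] [orchard [midnight basket]]].

[[market [citadel glass]] [orchard [midnight basket]]]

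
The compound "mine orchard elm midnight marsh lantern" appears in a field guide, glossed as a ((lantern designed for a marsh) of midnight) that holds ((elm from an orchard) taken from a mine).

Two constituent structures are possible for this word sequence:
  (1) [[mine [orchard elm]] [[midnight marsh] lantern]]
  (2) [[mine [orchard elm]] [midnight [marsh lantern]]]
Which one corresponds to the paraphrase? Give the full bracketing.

The paraphrase's head is the "lantern" part ("midnight marsh lantern"); its modifier is "mine orchard elm".
That top-level split, carried through the inner groups, gives [[mine [orchard elm]] [midnight [marsh lantern]]].

[[mine [orchard elm]] [midnight [marsh lantern]]]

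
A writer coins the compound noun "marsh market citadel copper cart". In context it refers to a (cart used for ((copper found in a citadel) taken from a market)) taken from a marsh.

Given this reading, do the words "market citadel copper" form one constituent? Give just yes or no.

yes

The paraphrase groups the words so that "market citadel copper" is one unit: it corresponds to a single parenthesized sub-phrase.
The full structure is [marsh [[market [citadel copper]] cart]], in which [market citadel copper] is a constituent.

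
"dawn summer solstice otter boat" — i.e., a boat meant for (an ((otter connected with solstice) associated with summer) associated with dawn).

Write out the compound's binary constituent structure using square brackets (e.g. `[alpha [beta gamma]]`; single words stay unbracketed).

At the top level: head "boat"; modifier "dawn summer solstice otter".
Inside "dawn summer solstice otter": head "otter" (specifically "summer solstice otter"), modifier "dawn".
Inside "summer solstice otter": head "otter" (specifically "solstice otter"), modifier "summer".
Inside "solstice otter": head "otter", modifier "solstice".
So the structure is [[dawn [summer [solstice otter]]] boat].

[[dawn [summer [solstice otter]]] boat]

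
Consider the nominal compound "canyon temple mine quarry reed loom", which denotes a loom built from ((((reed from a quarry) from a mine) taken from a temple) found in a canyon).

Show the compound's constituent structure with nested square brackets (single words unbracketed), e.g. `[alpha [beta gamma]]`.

[[canyon [temple [mine [quarry reed]]]] loom]

Whole compound: head "loom", modifier "canyon temple mine quarry reed".
Within "canyon temple mine quarry reed", the head is "reed" (specifically "temple mine quarry reed") and the modifier is "canyon".
Within "temple mine quarry reed", the head is "reed" (specifically "mine quarry reed") and the modifier is "temple".
Within "mine quarry reed", the head is "reed" (specifically "quarry reed") and the modifier is "mine".
Within "quarry reed", the head is "reed" and the modifier is "quarry".
So the structure is [[canyon [temple [mine [quarry reed]]]] loom].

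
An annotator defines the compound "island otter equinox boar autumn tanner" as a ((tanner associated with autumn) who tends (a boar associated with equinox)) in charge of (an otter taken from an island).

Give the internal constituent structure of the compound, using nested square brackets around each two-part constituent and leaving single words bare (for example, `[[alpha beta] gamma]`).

At the top level: head "tanner" (specifically "equinox boar autumn tanner"); modifier "island otter".
Inside "island otter": head "otter", modifier "island".
Inside "equinox boar autumn tanner": head "tanner" (specifically "autumn tanner"), modifier "equinox boar".
Inside "equinox boar": head "boar", modifier "equinox".
Inside "autumn tanner": head "tanner", modifier "autumn".
Putting it together: [[island otter] [[equinox boar] [autumn tanner]]].

[[island otter] [[equinox boar] [autumn tanner]]]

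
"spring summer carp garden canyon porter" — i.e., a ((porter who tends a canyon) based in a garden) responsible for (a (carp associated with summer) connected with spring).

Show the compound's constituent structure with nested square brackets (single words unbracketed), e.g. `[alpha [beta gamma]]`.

[[spring [summer carp]] [garden [canyon porter]]]

The outermost head in the paraphrase is "porter" (specifically "garden canyon porter"), modified by "spring summer carp".
Within "spring summer carp", the head is "carp" (specifically "summer carp") and the modifier is "spring".
Within "summer carp", the head is "carp" and the modifier is "summer".
Within "garden canyon porter", the head is "porter" (specifically "canyon porter") and the modifier is "garden".
Within "canyon porter", the head is "porter" and the modifier is "canyon".
So the structure is [[spring [summer carp]] [garden [canyon porter]]].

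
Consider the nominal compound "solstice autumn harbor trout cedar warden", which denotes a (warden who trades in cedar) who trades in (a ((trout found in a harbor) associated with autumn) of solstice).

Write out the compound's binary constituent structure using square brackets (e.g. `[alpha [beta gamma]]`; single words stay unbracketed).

Whole compound: head "warden" (specifically "cedar warden"), modifier "solstice autumn harbor trout".
Within "solstice autumn harbor trout", the head is "trout" (specifically "autumn harbor trout") and the modifier is "solstice".
Within "autumn harbor trout", the head is "trout" (specifically "harbor trout") and the modifier is "autumn".
Within "harbor trout", the head is "trout" and the modifier is "harbor".
Within "cedar warden", the head is "warden" and the modifier is "cedar".
So the structure is [[solstice [autumn [harbor trout]]] [cedar warden]].

[[solstice [autumn [harbor trout]]] [cedar warden]]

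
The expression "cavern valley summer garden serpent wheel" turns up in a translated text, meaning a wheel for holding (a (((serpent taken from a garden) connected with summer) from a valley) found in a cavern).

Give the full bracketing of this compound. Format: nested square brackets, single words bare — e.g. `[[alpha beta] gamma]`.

[[cavern [valley [summer [garden serpent]]]] wheel]

The outermost head in the paraphrase is "wheel", modified by "cavern valley summer garden serpent".
Within "cavern valley summer garden serpent", the head is "serpent" (specifically "valley summer garden serpent") and the modifier is "cavern".
Within "valley summer garden serpent", the head is "serpent" (specifically "summer garden serpent") and the modifier is "valley".
Within "summer garden serpent", the head is "serpent" (specifically "garden serpent") and the modifier is "summer".
Within "garden serpent", the head is "serpent" and the modifier is "garden".
Putting it together: [[cavern [valley [summer [garden serpent]]]] wheel].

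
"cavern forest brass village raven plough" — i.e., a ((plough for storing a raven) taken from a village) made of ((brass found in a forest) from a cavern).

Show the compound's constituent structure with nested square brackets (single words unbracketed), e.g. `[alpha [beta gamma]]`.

[[cavern [forest brass]] [village [raven plough]]]

Overall it is a kind of plough (specifically "village raven plough"); the modifier is "cavern forest brass".
"cavern forest brass" → head "brass" (specifically "forest brass"), modifier "cavern".
"forest brass" → head "brass", modifier "forest".
"village raven plough" → head "plough" (specifically "raven plough"), modifier "village".
"raven plough" → head "plough", modifier "raven".
So the structure is [[cavern [forest brass]] [village [raven plough]]].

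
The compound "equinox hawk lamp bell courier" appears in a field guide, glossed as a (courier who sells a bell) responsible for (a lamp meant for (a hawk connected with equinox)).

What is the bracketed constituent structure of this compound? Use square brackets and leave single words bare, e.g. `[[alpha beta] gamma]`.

[[[equinox hawk] lamp] [bell courier]]

At the top level: head "courier" (specifically "bell courier"); modifier "equinox hawk lamp".
Inside "equinox hawk lamp": head "lamp", modifier "equinox hawk".
Inside "equinox hawk": head "hawk", modifier "equinox".
Inside "bell courier": head "courier", modifier "bell".
Assembled: [[[equinox hawk] lamp] [bell courier]].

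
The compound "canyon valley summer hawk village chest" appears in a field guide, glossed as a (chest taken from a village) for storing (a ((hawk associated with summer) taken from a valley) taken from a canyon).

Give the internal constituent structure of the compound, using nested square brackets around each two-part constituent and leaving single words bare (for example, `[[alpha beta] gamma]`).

Whole compound: head "chest" (specifically "village chest"), modifier "canyon valley summer hawk".
Within "canyon valley summer hawk", the head is "hawk" (specifically "valley summer hawk") and the modifier is "canyon".
Within "valley summer hawk", the head is "hawk" (specifically "summer hawk") and the modifier is "valley".
Within "summer hawk", the head is "hawk" and the modifier is "summer".
Within "village chest", the head is "chest" and the modifier is "village".
Assembled: [[canyon [valley [summer hawk]]] [village chest]].

[[canyon [valley [summer hawk]]] [village chest]]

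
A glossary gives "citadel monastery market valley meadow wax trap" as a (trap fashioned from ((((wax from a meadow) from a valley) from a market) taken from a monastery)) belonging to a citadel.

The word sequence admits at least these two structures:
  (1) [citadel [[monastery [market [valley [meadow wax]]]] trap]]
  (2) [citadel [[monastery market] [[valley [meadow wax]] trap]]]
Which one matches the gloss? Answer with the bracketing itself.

The paraphrase's head is the "trap" part ("monastery market valley meadow wax trap"); its modifier is "citadel".
That top-level split, carried through the inner groups, gives [citadel [[monastery [market [valley [meadow wax]]]] trap]].

[citadel [[monastery [market [valley [meadow wax]]]] trap]]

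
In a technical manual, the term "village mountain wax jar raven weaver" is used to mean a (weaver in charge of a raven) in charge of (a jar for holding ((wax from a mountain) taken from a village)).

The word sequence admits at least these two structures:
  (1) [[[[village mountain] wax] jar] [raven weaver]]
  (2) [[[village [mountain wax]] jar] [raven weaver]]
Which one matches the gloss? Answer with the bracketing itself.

The paraphrase's head is the "weaver" part ("raven weaver"); its modifier is "village mountain wax jar".
That top-level split, carried through the inner groups, gives [[[village [mountain wax]] jar] [raven weaver]].

[[[village [mountain wax]] jar] [raven weaver]]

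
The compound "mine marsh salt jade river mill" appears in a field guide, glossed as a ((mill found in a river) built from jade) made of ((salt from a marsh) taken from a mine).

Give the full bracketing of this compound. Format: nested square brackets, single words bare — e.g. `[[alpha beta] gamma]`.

[[mine [marsh salt]] [jade [river mill]]]

The outermost head in the paraphrase is "mill" (specifically "jade river mill"), modified by "mine marsh salt".
Within "mine marsh salt", the head is "salt" (specifically "marsh salt") and the modifier is "mine".
Within "marsh salt", the head is "salt" and the modifier is "marsh".
Within "jade river mill", the head is "mill" (specifically "river mill") and the modifier is "jade".
Within "river mill", the head is "mill" and the modifier is "river".
So the structure is [[mine [marsh salt]] [jade [river mill]]].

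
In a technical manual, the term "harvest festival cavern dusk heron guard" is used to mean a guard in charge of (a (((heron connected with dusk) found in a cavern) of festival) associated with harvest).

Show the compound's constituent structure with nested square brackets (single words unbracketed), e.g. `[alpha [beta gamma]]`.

Overall it is a kind of guard; the modifier is "harvest festival cavern dusk heron".
"harvest festival cavern dusk heron" → head "heron" (specifically "festival cavern dusk heron"), modifier "harvest".
"festival cavern dusk heron" → head "heron" (specifically "cavern dusk heron"), modifier "festival".
"cavern dusk heron" → head "heron" (specifically "dusk heron"), modifier "cavern".
"dusk heron" → head "heron", modifier "dusk".
Assembled: [[harvest [festival [cavern [dusk heron]]]] guard].

[[harvest [festival [cavern [dusk heron]]]] guard]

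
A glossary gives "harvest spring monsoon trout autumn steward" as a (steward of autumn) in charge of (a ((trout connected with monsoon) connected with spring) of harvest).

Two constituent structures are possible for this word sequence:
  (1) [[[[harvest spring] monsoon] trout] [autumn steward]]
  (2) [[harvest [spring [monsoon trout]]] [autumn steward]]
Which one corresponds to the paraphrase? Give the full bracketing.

The paraphrase's head is the "steward" part ("autumn steward"); its modifier is "harvest spring monsoon trout".
That top-level split, carried through the inner groups, gives [[harvest [spring [monsoon trout]]] [autumn steward]].

[[harvest [spring [monsoon trout]]] [autumn steward]]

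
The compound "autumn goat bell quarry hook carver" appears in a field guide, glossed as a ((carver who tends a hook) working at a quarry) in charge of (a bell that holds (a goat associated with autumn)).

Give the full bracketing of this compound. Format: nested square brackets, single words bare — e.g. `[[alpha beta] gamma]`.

[[[autumn goat] bell] [quarry [hook carver]]]

At the top level: head "carver" (specifically "quarry hook carver"); modifier "autumn goat bell".
"autumn goat bell" → head "bell", modifier "autumn goat".
"autumn goat" → head "goat", modifier "autumn".
"quarry hook carver" → head "carver" (specifically "hook carver"), modifier "quarry".
"hook carver" → head "carver", modifier "hook".
Assembled: [[[autumn goat] bell] [quarry [hook carver]]].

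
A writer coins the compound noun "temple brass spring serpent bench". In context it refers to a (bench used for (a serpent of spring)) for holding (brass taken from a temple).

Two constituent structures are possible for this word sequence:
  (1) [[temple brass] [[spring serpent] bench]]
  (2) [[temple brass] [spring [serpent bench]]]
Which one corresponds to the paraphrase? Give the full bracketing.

The paraphrase's head is the "bench" part ("spring serpent bench"); its modifier is "temple brass".
That top-level split, carried through the inner groups, gives [[temple brass] [[spring serpent] bench]].

[[temple brass] [[spring serpent] bench]]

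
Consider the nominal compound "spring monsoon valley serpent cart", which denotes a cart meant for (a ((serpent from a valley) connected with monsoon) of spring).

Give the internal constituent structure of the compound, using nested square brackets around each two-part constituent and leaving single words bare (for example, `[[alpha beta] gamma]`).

[[spring [monsoon [valley serpent]]] cart]

At the top level: head "cart"; modifier "spring monsoon valley serpent".
Inside "spring monsoon valley serpent": head "serpent" (specifically "monsoon valley serpent"), modifier "spring".
Inside "monsoon valley serpent": head "serpent" (specifically "valley serpent"), modifier "monsoon".
Inside "valley serpent": head "serpent", modifier "valley".
Assembled: [[spring [monsoon [valley serpent]]] cart].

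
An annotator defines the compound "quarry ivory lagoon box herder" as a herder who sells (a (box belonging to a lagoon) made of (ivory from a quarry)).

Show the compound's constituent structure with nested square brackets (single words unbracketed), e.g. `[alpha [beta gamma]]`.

The outermost head in the paraphrase is "herder", modified by "quarry ivory lagoon box".
"quarry ivory lagoon box" → head "box" (specifically "lagoon box"), modifier "quarry ivory".
"quarry ivory" → head "ivory", modifier "quarry".
"lagoon box" → head "box", modifier "lagoon".
So the structure is [[[quarry ivory] [lagoon box]] herder].

[[[quarry ivory] [lagoon box]] herder]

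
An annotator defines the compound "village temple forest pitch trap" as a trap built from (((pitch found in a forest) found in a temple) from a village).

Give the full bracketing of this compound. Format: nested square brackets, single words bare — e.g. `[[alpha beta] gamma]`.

[[village [temple [forest pitch]]] trap]

The outermost head in the paraphrase is "trap", modified by "village temple forest pitch".
Within "village temple forest pitch", the head is "pitch" (specifically "temple forest pitch") and the modifier is "village".
Within "temple forest pitch", the head is "pitch" (specifically "forest pitch") and the modifier is "temple".
Within "forest pitch", the head is "pitch" and the modifier is "forest".
Assembled: [[village [temple [forest pitch]]] trap].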